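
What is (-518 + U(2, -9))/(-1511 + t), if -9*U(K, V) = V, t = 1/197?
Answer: 101849/297666 ≈ 0.34216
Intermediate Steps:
t = 1/197 ≈ 0.0050761
U(K, V) = -V/9
(-518 + U(2, -9))/(-1511 + t) = (-518 - ⅑*(-9))/(-1511 + 1/197) = (-518 + 1)/(-297666/197) = -517*(-197/297666) = 101849/297666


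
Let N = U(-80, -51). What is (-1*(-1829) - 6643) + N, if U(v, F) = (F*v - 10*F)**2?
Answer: 21063286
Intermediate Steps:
U(v, F) = (-10*F + F*v)**2
N = 21068100 (N = (-51)**2*(-10 - 80)**2 = 2601*(-90)**2 = 2601*8100 = 21068100)
(-1*(-1829) - 6643) + N = (-1*(-1829) - 6643) + 21068100 = (1829 - 6643) + 21068100 = -4814 + 21068100 = 21063286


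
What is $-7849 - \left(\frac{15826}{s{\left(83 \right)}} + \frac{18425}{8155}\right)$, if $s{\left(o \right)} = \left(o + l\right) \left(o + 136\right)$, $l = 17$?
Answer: $- \frac{140232079903}{17859450} \approx -7852.0$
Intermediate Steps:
$s{\left(o \right)} = \left(17 + o\right) \left(136 + o\right)$ ($s{\left(o \right)} = \left(o + 17\right) \left(o + 136\right) = \left(17 + o\right) \left(136 + o\right)$)
$-7849 - \left(\frac{15826}{s{\left(83 \right)}} + \frac{18425}{8155}\right) = -7849 - \left(\frac{15826}{2312 + 83^{2} + 153 \cdot 83} + \frac{18425}{8155}\right) = -7849 - \left(\frac{15826}{2312 + 6889 + 12699} + 18425 \cdot \frac{1}{8155}\right) = -7849 - \left(\frac{15826}{21900} + \frac{3685}{1631}\right) = -7849 - \left(15826 \cdot \frac{1}{21900} + \frac{3685}{1631}\right) = -7849 - \left(\frac{7913}{10950} + \frac{3685}{1631}\right) = -7849 - \frac{53256853}{17859450} = - \frac{140232079903}{17859450}$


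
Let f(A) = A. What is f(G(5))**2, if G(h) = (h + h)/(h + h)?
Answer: 1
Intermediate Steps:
G(h) = 1 (G(h) = (2*h)/((2*h)) = (2*h)*(1/(2*h)) = 1)
f(G(5))**2 = 1**2 = 1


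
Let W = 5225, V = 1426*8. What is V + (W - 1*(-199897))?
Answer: 216530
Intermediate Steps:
V = 11408
V + (W - 1*(-199897)) = 11408 + (5225 - 1*(-199897)) = 11408 + (5225 + 199897) = 11408 + 205122 = 216530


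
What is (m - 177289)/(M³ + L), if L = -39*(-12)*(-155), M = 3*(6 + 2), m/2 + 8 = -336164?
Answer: 283211/19572 ≈ 14.470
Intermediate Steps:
m = -672344 (m = -16 + 2*(-336164) = -16 - 672328 = -672344)
M = 24 (M = 3*8 = 24)
L = -72540 (L = 468*(-155) = -72540)
(m - 177289)/(M³ + L) = (-672344 - 177289)/(24³ - 72540) = -849633/(13824 - 72540) = -849633/(-58716) = -849633*(-1/58716) = 283211/19572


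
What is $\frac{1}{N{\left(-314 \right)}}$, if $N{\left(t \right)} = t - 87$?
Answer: $- \frac{1}{401} \approx -0.0024938$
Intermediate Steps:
$N{\left(t \right)} = -87 + t$ ($N{\left(t \right)} = t - 87 = -87 + t$)
$\frac{1}{N{\left(-314 \right)}} = \frac{1}{-87 - 314} = \frac{1}{-401} = - \frac{1}{401}$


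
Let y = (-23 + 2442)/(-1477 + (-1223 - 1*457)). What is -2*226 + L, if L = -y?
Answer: -34745/77 ≈ -451.23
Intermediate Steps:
y = -59/77 (y = 2419/(-1477 + (-1223 - 457)) = 2419/(-1477 - 1680) = 2419/(-3157) = 2419*(-1/3157) = -59/77 ≈ -0.76623)
L = 59/77 (L = -1*(-59/77) = 59/77 ≈ 0.76623)
-2*226 + L = -2*226 + 59/77 = -452 + 59/77 = -34745/77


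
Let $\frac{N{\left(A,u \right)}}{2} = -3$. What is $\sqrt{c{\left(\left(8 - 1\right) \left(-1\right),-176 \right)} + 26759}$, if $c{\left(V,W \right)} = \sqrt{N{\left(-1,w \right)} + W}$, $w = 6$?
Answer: $\sqrt{26759 + i \sqrt{182}} \approx 163.58 + 0.0412 i$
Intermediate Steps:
$N{\left(A,u \right)} = -6$ ($N{\left(A,u \right)} = 2 \left(-3\right) = -6$)
$c{\left(V,W \right)} = \sqrt{-6 + W}$
$\sqrt{c{\left(\left(8 - 1\right) \left(-1\right),-176 \right)} + 26759} = \sqrt{\sqrt{-6 - 176} + 26759} = \sqrt{\sqrt{-182} + 26759} = \sqrt{i \sqrt{182} + 26759} = \sqrt{26759 + i \sqrt{182}}$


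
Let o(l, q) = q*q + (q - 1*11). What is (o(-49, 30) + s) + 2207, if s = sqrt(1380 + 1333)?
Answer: 3126 + sqrt(2713) ≈ 3178.1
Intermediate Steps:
o(l, q) = -11 + q + q**2 (o(l, q) = q**2 + (q - 11) = q**2 + (-11 + q) = -11 + q + q**2)
s = sqrt(2713) ≈ 52.086
(o(-49, 30) + s) + 2207 = ((-11 + 30 + 30**2) + sqrt(2713)) + 2207 = ((-11 + 30 + 900) + sqrt(2713)) + 2207 = (919 + sqrt(2713)) + 2207 = 3126 + sqrt(2713)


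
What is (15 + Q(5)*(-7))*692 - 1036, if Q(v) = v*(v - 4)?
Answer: -14876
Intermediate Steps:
Q(v) = v*(-4 + v)
(15 + Q(5)*(-7))*692 - 1036 = (15 + (5*(-4 + 5))*(-7))*692 - 1036 = (15 + (5*1)*(-7))*692 - 1036 = (15 + 5*(-7))*692 - 1036 = (15 - 35)*692 - 1036 = -20*692 - 1036 = -13840 - 1036 = -14876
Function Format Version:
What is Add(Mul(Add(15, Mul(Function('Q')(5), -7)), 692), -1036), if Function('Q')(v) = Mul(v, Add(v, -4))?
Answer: -14876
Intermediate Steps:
Function('Q')(v) = Mul(v, Add(-4, v))
Add(Mul(Add(15, Mul(Function('Q')(5), -7)), 692), -1036) = Add(Mul(Add(15, Mul(Mul(5, Add(-4, 5)), -7)), 692), -1036) = Add(Mul(Add(15, Mul(Mul(5, 1), -7)), 692), -1036) = Add(Mul(Add(15, Mul(5, -7)), 692), -1036) = Add(Mul(Add(15, -35), 692), -1036) = Add(Mul(-20, 692), -1036) = Add(-13840, -1036) = -14876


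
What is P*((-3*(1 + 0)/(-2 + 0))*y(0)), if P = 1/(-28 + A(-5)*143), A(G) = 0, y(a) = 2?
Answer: -3/28 ≈ -0.10714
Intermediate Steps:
P = -1/28 (P = 1/(-28 + 0*143) = 1/(-28 + 0) = 1/(-28) = -1/28 ≈ -0.035714)
P*((-3*(1 + 0)/(-2 + 0))*y(0)) = -(-3*(1 + 0)/(-2 + 0))*2/28 = -(-3/(-2))*2/28 = -(-3*(-1)/2)*2/28 = -(-3*(-1/2))*2/28 = -3*2/56 = -1/28*3 = -3/28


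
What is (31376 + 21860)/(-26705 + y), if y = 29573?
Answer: 13309/717 ≈ 18.562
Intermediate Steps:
(31376 + 21860)/(-26705 + y) = (31376 + 21860)/(-26705 + 29573) = 53236/2868 = 53236*(1/2868) = 13309/717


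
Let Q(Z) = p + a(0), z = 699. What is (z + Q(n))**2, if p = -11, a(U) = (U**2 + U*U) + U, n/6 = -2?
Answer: 473344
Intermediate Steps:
n = -12 (n = 6*(-2) = -12)
a(U) = U + 2*U**2 (a(U) = (U**2 + U**2) + U = 2*U**2 + U = U + 2*U**2)
Q(Z) = -11 (Q(Z) = -11 + 0*(1 + 2*0) = -11 + 0*(1 + 0) = -11 + 0*1 = -11 + 0 = -11)
(z + Q(n))**2 = (699 - 11)**2 = 688**2 = 473344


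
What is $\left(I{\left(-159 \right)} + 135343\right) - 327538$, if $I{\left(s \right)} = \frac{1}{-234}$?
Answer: $- \frac{44973631}{234} \approx -1.922 \cdot 10^{5}$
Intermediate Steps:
$I{\left(s \right)} = - \frac{1}{234}$
$\left(I{\left(-159 \right)} + 135343\right) - 327538 = \left(- \frac{1}{234} + 135343\right) - 327538 = \frac{31670261}{234} - 327538 = - \frac{44973631}{234}$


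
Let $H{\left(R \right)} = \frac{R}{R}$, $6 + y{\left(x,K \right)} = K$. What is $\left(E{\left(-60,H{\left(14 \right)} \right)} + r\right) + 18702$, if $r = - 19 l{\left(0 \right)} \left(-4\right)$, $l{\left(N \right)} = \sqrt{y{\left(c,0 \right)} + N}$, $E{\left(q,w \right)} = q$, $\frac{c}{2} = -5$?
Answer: $18642 + 76 i \sqrt{6} \approx 18642.0 + 186.16 i$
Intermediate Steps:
$c = -10$ ($c = 2 \left(-5\right) = -10$)
$y{\left(x,K \right)} = -6 + K$
$H{\left(R \right)} = 1$
$l{\left(N \right)} = \sqrt{-6 + N}$ ($l{\left(N \right)} = \sqrt{\left(-6 + 0\right) + N} = \sqrt{-6 + N}$)
$r = 76 i \sqrt{6}$ ($r = - 19 \sqrt{-6 + 0} \left(-4\right) = - 19 \sqrt{-6} \left(-4\right) = - 19 i \sqrt{6} \left(-4\right) = 76 i \sqrt{6} \approx 186.16 i$)
$\left(E{\left(-60,H{\left(14 \right)} \right)} + r\right) + 18702 = \left(-60 + 76 i \sqrt{6}\right) + 18702 = 18642 + 76 i \sqrt{6}$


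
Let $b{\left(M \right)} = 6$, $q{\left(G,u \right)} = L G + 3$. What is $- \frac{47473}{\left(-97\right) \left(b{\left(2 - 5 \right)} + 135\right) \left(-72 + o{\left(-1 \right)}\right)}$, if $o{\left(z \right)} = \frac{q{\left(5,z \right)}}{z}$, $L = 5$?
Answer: $- \frac{47473}{1367700} \approx -0.03471$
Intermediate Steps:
$q{\left(G,u \right)} = 3 + 5 G$ ($q{\left(G,u \right)} = 5 G + 3 = 3 + 5 G$)
$o{\left(z \right)} = \frac{28}{z}$ ($o{\left(z \right)} = \frac{3 + 5 \cdot 5}{z} = \frac{3 + 25}{z} = \frac{28}{z}$)
$- \frac{47473}{\left(-97\right) \left(b{\left(2 - 5 \right)} + 135\right) \left(-72 + o{\left(-1 \right)}\right)} = - \frac{47473}{\left(-97\right) \left(6 + 135\right) \left(-72 + \frac{28}{-1}\right)} = - \frac{47473}{\left(-97\right) 141 \left(-72 + 28 \left(-1\right)\right)} = - \frac{47473}{\left(-97\right) 141 \left(-72 - 28\right)} = - \frac{47473}{\left(-97\right) 141 \left(-100\right)} = - \frac{47473}{\left(-97\right) \left(-14100\right)} = - \frac{47473}{1367700}$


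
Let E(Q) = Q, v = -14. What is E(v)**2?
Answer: 196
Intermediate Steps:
E(v)**2 = (-14)**2 = 196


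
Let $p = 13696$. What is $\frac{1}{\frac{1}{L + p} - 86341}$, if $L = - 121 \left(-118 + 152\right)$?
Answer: $- \frac{9582}{827319461} \approx -1.1582 \cdot 10^{-5}$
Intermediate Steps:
$L = -4114$ ($L = \left(-121\right) 34 = -4114$)
$\frac{1}{\frac{1}{L + p} - 86341} = \frac{1}{\frac{1}{-4114 + 13696} - 86341} = \frac{1}{\frac{1}{9582} - 86341} = \frac{1}{- \frac{827319461}{9582}} = - \frac{9582}{827319461}$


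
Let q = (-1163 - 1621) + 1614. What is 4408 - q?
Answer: 5578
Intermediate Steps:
q = -1170 (q = -2784 + 1614 = -1170)
4408 - q = 4408 - 1*(-1170) = 4408 + 1170 = 5578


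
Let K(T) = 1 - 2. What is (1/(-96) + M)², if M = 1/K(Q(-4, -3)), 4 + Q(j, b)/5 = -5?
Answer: 9409/9216 ≈ 1.0209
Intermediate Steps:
Q(j, b) = -45 (Q(j, b) = -20 + 5*(-5) = -20 - 25 = -45)
K(T) = -1
M = -1 (M = 1/(-1) = -1)
(1/(-96) + M)² = (1/(-96) - 1)² = (-1/96 - 1)² = (-97/96)² = 9409/9216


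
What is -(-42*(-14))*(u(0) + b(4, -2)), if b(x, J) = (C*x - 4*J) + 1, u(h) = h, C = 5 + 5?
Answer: -28812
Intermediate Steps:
C = 10
b(x, J) = 1 - 4*J + 10*x (b(x, J) = (10*x - 4*J) + 1 = (-4*J + 10*x) + 1 = 1 - 4*J + 10*x)
-(-42*(-14))*(u(0) + b(4, -2)) = -(-42*(-14))*(0 + (1 - 4*(-2) + 10*4)) = -588*(0 + (1 + 8 + 40)) = -588*(0 + 49) = -588*49 = -1*28812 = -28812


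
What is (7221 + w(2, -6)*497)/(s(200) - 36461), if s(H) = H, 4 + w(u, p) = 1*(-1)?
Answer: -4736/36261 ≈ -0.13061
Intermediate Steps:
w(u, p) = -5 (w(u, p) = -4 + 1*(-1) = -4 - 1 = -5)
(7221 + w(2, -6)*497)/(s(200) - 36461) = (7221 - 5*497)/(200 - 36461) = (7221 - 2485)/(-36261) = 4736*(-1/36261) = -4736/36261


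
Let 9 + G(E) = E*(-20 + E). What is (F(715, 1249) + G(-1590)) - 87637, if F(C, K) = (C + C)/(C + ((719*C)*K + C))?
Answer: 2220165676384/898033 ≈ 2.4723e+6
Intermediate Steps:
G(E) = -9 + E*(-20 + E)
F(C, K) = 2*C/(2*C + 719*C*K) (F(C, K) = (2*C)/(C + (719*C*K + C)) = (2*C)/(C + (C + 719*C*K)) = (2*C)/(2*C + 719*C*K) = 2*C/(2*C + 719*C*K))
(F(715, 1249) + G(-1590)) - 87637 = (2/(2 + 719*1249) + (-9 + (-1590)² - 20*(-1590))) - 87637 = (2/(2 + 898031) + (-9 + 2528100 + 31800)) - 87637 = (2/898033 + 2559891) - 87637 = 2298866594405/898033 - 87637 = 2220165676384/898033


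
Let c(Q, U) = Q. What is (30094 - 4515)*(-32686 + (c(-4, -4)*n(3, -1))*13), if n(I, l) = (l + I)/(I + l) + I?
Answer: -841395626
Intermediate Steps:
n(I, l) = 1 + I (n(I, l) = (I + l)/(I + l) + I = 1 + I)
(30094 - 4515)*(-32686 + (c(-4, -4)*n(3, -1))*13) = (30094 - 4515)*(-32686 - 4*(1 + 3)*13) = 25579*(-32686 - 4*4*13) = 25579*(-32686 - 16*13) = 25579*(-32686 - 208) = 25579*(-32894) = -841395626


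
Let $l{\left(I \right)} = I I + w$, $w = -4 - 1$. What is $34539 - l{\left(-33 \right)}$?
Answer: $33455$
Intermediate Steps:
$w = -5$
$l{\left(I \right)} = -5 + I^{2}$ ($l{\left(I \right)} = I I - 5 = I^{2} - 5 = -5 + I^{2}$)
$34539 - l{\left(-33 \right)} = 34539 - \left(-5 + \left(-33\right)^{2}\right) = 34539 - \left(-5 + 1089\right) = 34539 - 1084 = 33455$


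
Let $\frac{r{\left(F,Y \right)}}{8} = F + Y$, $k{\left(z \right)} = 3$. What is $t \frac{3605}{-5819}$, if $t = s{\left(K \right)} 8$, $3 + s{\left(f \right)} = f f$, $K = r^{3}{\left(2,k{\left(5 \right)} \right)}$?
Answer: $- \frac{118128639913480}{5819} \approx -2.03 \cdot 10^{10}$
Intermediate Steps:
$r{\left(F,Y \right)} = 8 F + 8 Y$ ($r{\left(F,Y \right)} = 8 \left(F + Y\right) = 8 F + 8 Y$)
$K = 64000$ ($K = \left(8 \cdot 2 + 8 \cdot 3\right)^{3} = \left(16 + 24\right)^{3} = 40^{3} = 64000$)
$s{\left(f \right)} = -3 + f^{2}$ ($s{\left(f \right)} = -3 + f f = -3 + f^{2}$)
$t = 32767999976$ ($t = \left(-3 + 64000^{2}\right) 8 = \left(-3 + 4096000000\right) 8 = 4095999997 \cdot 8 = 32767999976$)
$t \frac{3605}{-5819} = 32767999976 \frac{3605}{-5819} = 32767999976 \cdot 3605 \left(- \frac{1}{5819}\right) = 32767999976 \left(- \frac{3605}{5819}\right) = - \frac{118128639913480}{5819}$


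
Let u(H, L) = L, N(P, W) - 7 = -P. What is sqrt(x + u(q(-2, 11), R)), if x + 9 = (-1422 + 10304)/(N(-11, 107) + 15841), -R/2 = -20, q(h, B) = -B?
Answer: sqrt(7937603949)/15859 ≈ 5.6178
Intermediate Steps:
R = 40 (R = -2*(-20) = 40)
N(P, W) = 7 - P
x = -133849/15859 (x = -9 + (-1422 + 10304)/((7 - 1*(-11)) + 15841) = -9 + 8882/((7 + 11) + 15841) = -9 + 8882/(18 + 15841) = -9 + 8882/15859 = -133849/15859 ≈ -8.4399)
sqrt(x + u(q(-2, 11), R)) = sqrt(-133849/15859 + 40) = sqrt(500511/15859) = sqrt(7937603949)/15859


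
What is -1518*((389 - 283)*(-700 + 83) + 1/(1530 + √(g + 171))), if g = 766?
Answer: 232312076548728/2339963 + 1518*√937/2339963 ≈ 9.9280e+7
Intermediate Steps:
-1518*((389 - 283)*(-700 + 83) + 1/(1530 + √(g + 171))) = -1518*((389 - 283)*(-700 + 83) + 1/(1530 + √(766 + 171))) = -1518*(106*(-617) + 1/(1530 + √937)) = -1518*(-65402 + 1/(1530 + √937)) = 99280236 - 1518/(1530 + √937)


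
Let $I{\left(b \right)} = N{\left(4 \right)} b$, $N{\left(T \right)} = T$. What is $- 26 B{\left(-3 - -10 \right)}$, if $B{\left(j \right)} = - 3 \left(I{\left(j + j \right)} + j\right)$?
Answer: $4914$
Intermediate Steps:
$I{\left(b \right)} = 4 b$
$B{\left(j \right)} = - 27 j$ ($B{\left(j \right)} = - 3 \left(4 \left(j + j\right) + j\right) = - 3 \left(4 \cdot 2 j + j\right) = - 3 \left(8 j + j\right) = - 3 \cdot 9 j = - 27 j$)
$- 26 B{\left(-3 - -10 \right)} = - 26 \left(- 27 \left(-3 - -10\right)\right) = - 26 \left(- 27 \left(-3 + 10\right)\right) = - 26 \left(\left(-27\right) 7\right) = \left(-26\right) \left(-189\right) = 4914$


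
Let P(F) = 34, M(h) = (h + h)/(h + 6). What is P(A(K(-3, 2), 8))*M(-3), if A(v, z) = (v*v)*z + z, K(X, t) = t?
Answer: -68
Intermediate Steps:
A(v, z) = z + z*v² (A(v, z) = v²*z + z = z*v² + z = z + z*v²)
M(h) = 2*h/(6 + h) (M(h) = (2*h)/(6 + h) = 2*h/(6 + h))
P(A(K(-3, 2), 8))*M(-3) = 34*(2*(-3)/(6 - 3)) = 34*(2*(-3)/3) = 34*(2*(-3)*(⅓)) = 34*(-2) = -68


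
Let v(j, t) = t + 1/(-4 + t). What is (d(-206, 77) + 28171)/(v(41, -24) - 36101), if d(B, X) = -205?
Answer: -261016/337167 ≈ -0.77414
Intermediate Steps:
(d(-206, 77) + 28171)/(v(41, -24) - 36101) = (-205 + 28171)/((1 + (-24)² - 4*(-24))/(-4 - 24) - 36101) = 27966/((1 + 576 + 96)/(-28) - 36101) = 27966/(-1/28*673 - 36101) = 27966/(-673/28 - 36101) = 27966/(-1011501/28) = 27966*(-28/1011501) = -261016/337167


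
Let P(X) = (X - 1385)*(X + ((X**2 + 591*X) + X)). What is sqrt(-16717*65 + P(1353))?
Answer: I*sqrt(85340621) ≈ 9238.0*I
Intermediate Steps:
P(X) = (-1385 + X)*(X**2 + 593*X) (P(X) = (-1385 + X)*(X + (X**2 + 592*X)) = (-1385 + X)*(X**2 + 593*X))
sqrt(-16717*65 + P(1353)) = sqrt(-16717*65 + 1353*(-821305 + 1353**2 - 792*1353)) = sqrt(-1086605 + 1353*(-821305 + 1830609 - 1071576)) = sqrt(-1086605 + 1353*(-62272)) = sqrt(-1086605 - 84254016) = sqrt(-85340621) = I*sqrt(85340621)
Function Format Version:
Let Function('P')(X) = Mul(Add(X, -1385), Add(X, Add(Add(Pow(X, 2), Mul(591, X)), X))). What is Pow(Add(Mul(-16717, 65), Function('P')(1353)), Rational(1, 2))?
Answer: Mul(I, Pow(85340621, Rational(1, 2))) ≈ Mul(9238.0, I)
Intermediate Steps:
Function('P')(X) = Mul(Add(-1385, X), Add(Pow(X, 2), Mul(593, X))) (Function('P')(X) = Mul(Add(-1385, X), Add(X, Add(Pow(X, 2), Mul(592, X)))) = Mul(Add(-1385, X), Add(Pow(X, 2), Mul(593, X))))
Pow(Add(Mul(-16717, 65), Function('P')(1353)), Rational(1, 2)) = Pow(Add(Mul(-16717, 65), Mul(1353, Add(-821305, Pow(1353, 2), Mul(-792, 1353)))), Rational(1, 2)) = Pow(Add(-1086605, Mul(1353, Add(-821305, 1830609, -1071576))), Rational(1, 2)) = Pow(Add(-1086605, Mul(1353, -62272)), Rational(1, 2)) = Pow(Add(-1086605, -84254016), Rational(1, 2)) = Pow(-85340621, Rational(1, 2)) = Mul(I, Pow(85340621, Rational(1, 2)))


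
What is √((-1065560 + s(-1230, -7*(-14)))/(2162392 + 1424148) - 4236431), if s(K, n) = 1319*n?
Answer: I*√13623588909495197130/1793270 ≈ 2058.3*I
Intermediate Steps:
√((-1065560 + s(-1230, -7*(-14)))/(2162392 + 1424148) - 4236431) = √((-1065560 + 1319*(-7*(-14)))/(2162392 + 1424148) - 4236431) = √((-1065560 + 1319*98)/3586540 - 4236431) = √((-1065560 + 129262)*(1/3586540) - 4236431) = √(-936298*1/3586540 - 4236431) = √(-468149/1793270 - 4236431) = √(-7597065087519/1793270) = I*√13623588909495197130/1793270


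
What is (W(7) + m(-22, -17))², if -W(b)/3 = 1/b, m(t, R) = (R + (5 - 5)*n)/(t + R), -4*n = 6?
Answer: 4/74529 ≈ 5.3670e-5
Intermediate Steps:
n = -3/2 (n = -¼*6 = -3/2 ≈ -1.5000)
m(t, R) = R/(R + t) (m(t, R) = (R + (5 - 5)*(-3/2))/(t + R) = (R + 0*(-3/2))/(R + t) = (R + 0)/(R + t) = R/(R + t))
W(b) = -3/b
(W(7) + m(-22, -17))² = (-3/7 - 17/(-17 - 22))² = (-3*⅐ - 17/(-39))² = (-3/7 - 17*(-1/39))² = (-3/7 + 17/39)² = (2/273)² = 4/74529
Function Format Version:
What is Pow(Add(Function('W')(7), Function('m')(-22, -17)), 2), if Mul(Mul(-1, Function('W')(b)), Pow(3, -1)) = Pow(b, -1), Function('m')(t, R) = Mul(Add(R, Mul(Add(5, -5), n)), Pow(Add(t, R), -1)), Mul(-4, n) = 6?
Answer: Rational(4, 74529) ≈ 5.3670e-5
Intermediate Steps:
n = Rational(-3, 2) (n = Mul(Rational(-1, 4), 6) = Rational(-3, 2) ≈ -1.5000)
Function('m')(t, R) = Mul(R, Pow(Add(R, t), -1)) (Function('m')(t, R) = Mul(Add(R, Mul(Add(5, -5), Rational(-3, 2))), Pow(Add(t, R), -1)) = Mul(Add(R, Mul(0, Rational(-3, 2))), Pow(Add(R, t), -1)) = Mul(Add(R, 0), Pow(Add(R, t), -1)) = Mul(R, Pow(Add(R, t), -1)))
Function('W')(b) = Mul(-3, Pow(b, -1))
Pow(Add(Function('W')(7), Function('m')(-22, -17)), 2) = Pow(Add(Mul(-3, Pow(7, -1)), Mul(-17, Pow(Add(-17, -22), -1))), 2) = Pow(Add(Mul(-3, Rational(1, 7)), Mul(-17, Pow(-39, -1))), 2) = Pow(Add(Rational(-3, 7), Mul(-17, Rational(-1, 39))), 2) = Pow(Add(Rational(-3, 7), Rational(17, 39)), 2) = Pow(Rational(2, 273), 2) = Rational(4, 74529)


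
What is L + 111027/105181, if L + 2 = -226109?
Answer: -23782470064/105181 ≈ -2.2611e+5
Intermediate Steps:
L = -226111 (L = -2 - 226109 = -226111)
L + 111027/105181 = -226111 + 111027/105181 = -23782470064/105181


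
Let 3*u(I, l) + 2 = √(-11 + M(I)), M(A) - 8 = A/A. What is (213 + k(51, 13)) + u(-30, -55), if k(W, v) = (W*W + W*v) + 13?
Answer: 10468/3 + I*√2/3 ≈ 3489.3 + 0.4714*I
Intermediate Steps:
k(W, v) = 13 + W² + W*v (k(W, v) = (W² + W*v) + 13 = 13 + W² + W*v)
M(A) = 9 (M(A) = 8 + A/A = 8 + 1 = 9)
u(I, l) = -⅔ + I*√2/3 (u(I, l) = -⅔ + √(-11 + 9)/3 = -⅔ + √(-2)/3 = -⅔ + (I*√2)/3 = -⅔ + I*√2/3)
(213 + k(51, 13)) + u(-30, -55) = (213 + (13 + 51² + 51*13)) + (-⅔ + I*√2/3) = (213 + (13 + 2601 + 663)) + (-⅔ + I*√2/3) = (213 + 3277) + (-⅔ + I*√2/3) = 3490 + (-⅔ + I*√2/3) = 10468/3 + I*√2/3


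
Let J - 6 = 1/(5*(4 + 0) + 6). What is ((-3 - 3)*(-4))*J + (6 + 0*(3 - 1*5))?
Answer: 1962/13 ≈ 150.92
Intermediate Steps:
J = 157/26 (J = 6 + 1/(5*(4 + 0) + 6) = 6 + 1/(5*4 + 6) = 6 + 1/(20 + 6) = 6 + 1/26 = 157/26 ≈ 6.0385)
((-3 - 3)*(-4))*J + (6 + 0*(3 - 1*5)) = ((-3 - 3)*(-4))*(157/26) + (6 + 0*(3 - 1*5)) = -6*(-4)*(157/26) + (6 + 0*(3 - 5)) = 24*(157/26) + (6 + 0*(-2)) = 1884/13 + (6 + 0) = 1884/13 + 6 = 1962/13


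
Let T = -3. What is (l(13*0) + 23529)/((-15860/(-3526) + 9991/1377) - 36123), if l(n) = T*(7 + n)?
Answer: -28534609854/43832751665 ≈ -0.65099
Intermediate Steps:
l(n) = -21 - 3*n (l(n) = -3*(7 + n) = -21 - 3*n)
(l(13*0) + 23529)/((-15860/(-3526) + 9991/1377) - 36123) = ((-21 - 39*0) + 23529)/((-15860/(-3526) + 9991/1377) - 36123) = ((-21 - 3*0) + 23529)/((-15860*(-1/3526) + 9991*(1/1377)) - 36123) = ((-21 + 0) + 23529)/((7930/1763 + 9991/1377) - 36123) = (-21 + 23529)/(28533743/2427651 - 36123) = 23508/(-87665503330/2427651) = 23508*(-2427651/87665503330) = -28534609854/43832751665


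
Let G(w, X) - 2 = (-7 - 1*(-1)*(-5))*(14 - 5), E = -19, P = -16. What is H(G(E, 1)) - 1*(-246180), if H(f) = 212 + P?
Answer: 246376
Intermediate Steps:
G(w, X) = -106 (G(w, X) = 2 + (-7 - 1*(-1)*(-5))*(14 - 5) = 2 + (-7 + 1*(-5))*9 = 2 + (-7 - 5)*9 = 2 - 12*9 = 2 - 108 = -106)
H(f) = 196 (H(f) = 212 - 16 = 196)
H(G(E, 1)) - 1*(-246180) = 196 - 1*(-246180) = 196 + 246180 = 246376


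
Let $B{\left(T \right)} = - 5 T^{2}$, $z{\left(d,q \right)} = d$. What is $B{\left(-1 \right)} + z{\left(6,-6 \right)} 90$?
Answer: $535$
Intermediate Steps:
$B{\left(-1 \right)} + z{\left(6,-6 \right)} 90 = - 5 \left(-1\right)^{2} + 6 \cdot 90 = \left(-5\right) 1 + 540 = -5 + 540 = 535$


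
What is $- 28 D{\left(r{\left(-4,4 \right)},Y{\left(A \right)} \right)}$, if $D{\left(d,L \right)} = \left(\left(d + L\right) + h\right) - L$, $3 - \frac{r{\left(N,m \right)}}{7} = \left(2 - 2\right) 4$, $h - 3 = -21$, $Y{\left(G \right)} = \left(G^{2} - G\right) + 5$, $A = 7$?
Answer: $-84$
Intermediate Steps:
$Y{\left(G \right)} = 5 + G^{2} - G$
$h = -18$ ($h = 3 - 21 = -18$)
$r{\left(N,m \right)} = 21$ ($r{\left(N,m \right)} = 21 - 7 \left(2 - 2\right) 4 = 21 - 7 \cdot 0 \cdot 4 = 21 - 0 = 21 + 0 = 21$)
$D{\left(d,L \right)} = -18 + d$ ($D{\left(d,L \right)} = \left(\left(d + L\right) - 18\right) - L = \left(\left(L + d\right) - 18\right) - L = \left(-18 + L + d\right) - L = -18 + d$)
$- 28 D{\left(r{\left(-4,4 \right)},Y{\left(A \right)} \right)} = - 28 \left(-18 + 21\right) = \left(-28\right) 3 = -84$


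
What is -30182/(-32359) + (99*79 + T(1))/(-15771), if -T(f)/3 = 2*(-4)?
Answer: 74047989/170111263 ≈ 0.43529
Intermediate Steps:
T(f) = 24 (T(f) = -6*(-4) = -3*(-8) = 24)
-30182/(-32359) + (99*79 + T(1))/(-15771) = -30182/(-32359) + (99*79 + 24)/(-15771) = -30182*(-1/32359) + (7821 + 24)*(-1/15771) = 30182/32359 + 7845*(-1/15771) = 30182/32359 - 2615/5257 = 74047989/170111263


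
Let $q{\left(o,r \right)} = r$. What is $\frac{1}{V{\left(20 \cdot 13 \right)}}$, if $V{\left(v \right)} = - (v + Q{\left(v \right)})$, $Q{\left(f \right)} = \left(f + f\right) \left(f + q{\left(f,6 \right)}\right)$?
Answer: $- \frac{1}{138580} \approx -7.216 \cdot 10^{-6}$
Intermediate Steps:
$Q{\left(f \right)} = 2 f \left(6 + f\right)$ ($Q{\left(f \right)} = \left(f + f\right) \left(f + 6\right) = 2 f \left(6 + f\right)$)
$V{\left(v \right)} = - v - 2 v \left(6 + v\right)$ ($V{\left(v \right)} = - (v + 2 v \left(6 + v\right)) = - v - 2 v \left(6 + v\right)$)
$\frac{1}{V{\left(20 \cdot 13 \right)}} = \frac{1}{20 \cdot 13 \left(-13 - 2 \cdot 20 \cdot 13\right)} = \frac{1}{260 \left(-13 - 520\right)} = \frac{1}{260 \left(-533\right)} = \frac{1}{-138580} = - \frac{1}{138580}$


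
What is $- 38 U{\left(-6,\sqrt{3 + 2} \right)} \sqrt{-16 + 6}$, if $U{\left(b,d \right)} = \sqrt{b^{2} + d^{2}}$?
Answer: $- 38 i \sqrt{410} \approx - 769.44 i$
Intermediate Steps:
$- 38 U{\left(-6,\sqrt{3 + 2} \right)} \sqrt{-16 + 6} = - 38 \sqrt{\left(-6\right)^{2} + \left(\sqrt{3 + 2}\right)^{2}} \sqrt{-16 + 6} = - 38 \sqrt{36 + \left(\sqrt{5}\right)^{2}} \sqrt{-10} = - 38 \sqrt{36 + 5} i \sqrt{10} = - 38 \sqrt{41} i \sqrt{10} = - 38 i \sqrt{410}$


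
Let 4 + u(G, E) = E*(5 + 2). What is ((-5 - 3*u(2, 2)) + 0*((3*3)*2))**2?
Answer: 1225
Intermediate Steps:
u(G, E) = -4 + 7*E (u(G, E) = -4 + E*(5 + 2) = -4 + E*7 = -4 + 7*E)
((-5 - 3*u(2, 2)) + 0*((3*3)*2))**2 = ((-5 - 3*(-4 + 7*2)) + 0*((3*3)*2))**2 = ((-5 - 3*(-4 + 14)) + 0*(9*2))**2 = ((-5 - 3*10) + 0*18)**2 = ((-5 - 30) + 0)**2 = (-35 + 0)**2 = (-35)**2 = 1225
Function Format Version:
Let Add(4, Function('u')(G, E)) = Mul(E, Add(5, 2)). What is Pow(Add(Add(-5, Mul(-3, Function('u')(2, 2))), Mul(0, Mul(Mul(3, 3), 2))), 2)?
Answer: 1225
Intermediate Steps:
Function('u')(G, E) = Add(-4, Mul(7, E)) (Function('u')(G, E) = Add(-4, Mul(E, Add(5, 2))) = Add(-4, Mul(E, 7)) = Add(-4, Mul(7, E)))
Pow(Add(Add(-5, Mul(-3, Function('u')(2, 2))), Mul(0, Mul(Mul(3, 3), 2))), 2) = Pow(Add(Add(-5, Mul(-3, Add(-4, Mul(7, 2)))), Mul(0, Mul(Mul(3, 3), 2))), 2) = Pow(Add(Add(-5, Mul(-3, Add(-4, 14))), Mul(0, Mul(9, 2))), 2) = Pow(Add(Add(-5, Mul(-3, 10)), Mul(0, 18)), 2) = Pow(Add(Add(-5, -30), 0), 2) = Pow(Add(-35, 0), 2) = Pow(-35, 2) = 1225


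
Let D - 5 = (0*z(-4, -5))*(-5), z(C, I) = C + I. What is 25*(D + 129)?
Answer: 3350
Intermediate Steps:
D = 5 (D = 5 + (0*(-4 - 5))*(-5) = 5 + (0*(-9))*(-5) = 5 + 0*(-5) = 5 + 0 = 5)
25*(D + 129) = 25*(5 + 129) = 25*134 = 3350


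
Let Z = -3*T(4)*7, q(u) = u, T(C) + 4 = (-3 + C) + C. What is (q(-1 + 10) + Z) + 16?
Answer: 4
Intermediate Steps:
T(C) = -7 + 2*C (T(C) = -4 + ((-3 + C) + C) = -4 + (-3 + 2*C) = -7 + 2*C)
Z = -21 (Z = -3*(-7 + 2*4)*7 = -3*(-7 + 8)*7 = -3*1*7 = -3*7 = -21)
(q(-1 + 10) + Z) + 16 = ((-1 + 10) - 21) + 16 = (9 - 21) + 16 = -12 + 16 = 4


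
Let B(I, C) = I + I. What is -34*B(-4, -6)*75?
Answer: 20400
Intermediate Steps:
B(I, C) = 2*I
-34*B(-4, -6)*75 = -68*(-4)*75 = -34*(-8)*75 = 272*75 = 20400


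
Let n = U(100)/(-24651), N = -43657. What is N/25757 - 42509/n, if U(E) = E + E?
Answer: 26990477488363/5151400 ≈ 5.2394e+6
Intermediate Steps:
U(E) = 2*E
n = -200/24651 (n = (2*100)/(-24651) = 200*(-1/24651) = -200/24651 ≈ -0.0081133)
N/25757 - 42509/n = -43657/25757 - 42509/(-200/24651) = -43657*1/25757 - 42509*(-24651/200) = -43657/25757 + 1047889359/200 = 26990477488363/5151400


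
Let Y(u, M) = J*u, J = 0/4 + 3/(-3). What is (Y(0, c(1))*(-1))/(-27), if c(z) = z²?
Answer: 0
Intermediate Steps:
J = -1 (J = 0*(¼) + 3*(-⅓) = 0 - 1 = -1)
Y(u, M) = -u
(Y(0, c(1))*(-1))/(-27) = (-1*0*(-1))/(-27) = (0*(-1))*(-1/27) = 0*(-1/27) = 0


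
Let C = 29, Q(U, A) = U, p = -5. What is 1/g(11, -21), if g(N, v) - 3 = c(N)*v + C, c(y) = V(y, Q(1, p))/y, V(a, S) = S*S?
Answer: 11/331 ≈ 0.033233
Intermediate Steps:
V(a, S) = S**2
c(y) = 1/y (c(y) = 1**2/y = 1/y)
g(N, v) = 32 + v/N (g(N, v) = 3 + (v/N + 29) = 3 + (29 + v/N) = 32 + v/N)
1/g(11, -21) = 1/(32 - 21/11) = 1/(331/11) = 11/331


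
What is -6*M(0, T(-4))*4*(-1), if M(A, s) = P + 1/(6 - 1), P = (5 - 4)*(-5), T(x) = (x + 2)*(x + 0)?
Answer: -576/5 ≈ -115.20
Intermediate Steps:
T(x) = x*(2 + x) (T(x) = (2 + x)*x = x*(2 + x))
P = -5 (P = 1*(-5) = -5)
M(A, s) = -24/5 (M(A, s) = -5 + 1/(6 - 1) = -5 + 1/5 = -5 + ⅕ = -24/5)
-6*M(0, T(-4))*4*(-1) = -6*(-24/5*4)*(-1) = -(-576)*(-1)/5 = -6*96/5 = -576/5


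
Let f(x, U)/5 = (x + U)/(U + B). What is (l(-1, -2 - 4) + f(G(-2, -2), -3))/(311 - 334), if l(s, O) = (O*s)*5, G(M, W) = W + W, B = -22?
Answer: -157/115 ≈ -1.3652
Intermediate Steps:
G(M, W) = 2*W
f(x, U) = 5*(U + x)/(-22 + U) (f(x, U) = 5*((x + U)/(U - 22)) = 5*((U + x)/(-22 + U)) = 5*(U + x)/(-22 + U))
l(s, O) = 5*O*s
(l(-1, -2 - 4) + f(G(-2, -2), -3))/(311 - 334) = (5*(-2 - 4)*(-1) + 5*(-3 + 2*(-2))/(-22 - 3))/(311 - 334) = (5*(-6)*(-1) + 5*(-3 - 4)/(-25))/(-23) = (30 + 5*(-1/25)*(-7))*(-1/23) = (30 + 7/5)*(-1/23) = (157/5)*(-1/23) = -157/115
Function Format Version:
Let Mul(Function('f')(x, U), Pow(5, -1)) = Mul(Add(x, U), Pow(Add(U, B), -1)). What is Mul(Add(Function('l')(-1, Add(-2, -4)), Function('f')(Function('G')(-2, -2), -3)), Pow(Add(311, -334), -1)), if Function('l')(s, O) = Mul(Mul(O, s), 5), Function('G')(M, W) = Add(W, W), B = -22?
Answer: Rational(-157, 115) ≈ -1.3652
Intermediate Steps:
Function('G')(M, W) = Mul(2, W)
Function('f')(x, U) = Mul(5, Pow(Add(-22, U), -1), Add(U, x)) (Function('f')(x, U) = Mul(5, Mul(Add(x, U), Pow(Add(U, -22), -1))) = Mul(5, Mul(Add(U, x), Pow(Add(-22, U), -1))) = Mul(5, Mul(Pow(Add(-22, U), -1), Add(U, x))) = Mul(5, Pow(Add(-22, U), -1), Add(U, x)))
Function('l')(s, O) = Mul(5, O, s)
Mul(Add(Function('l')(-1, Add(-2, -4)), Function('f')(Function('G')(-2, -2), -3)), Pow(Add(311, -334), -1)) = Mul(Add(Mul(5, Add(-2, -4), -1), Mul(5, Pow(Add(-22, -3), -1), Add(-3, Mul(2, -2)))), Pow(Add(311, -334), -1)) = Mul(Add(Mul(5, -6, -1), Mul(5, Pow(-25, -1), Add(-3, -4))), Pow(-23, -1)) = Mul(Add(30, Mul(5, Rational(-1, 25), -7)), Rational(-1, 23)) = Mul(Add(30, Rational(7, 5)), Rational(-1, 23)) = Mul(Rational(157, 5), Rational(-1, 23)) = Rational(-157, 115)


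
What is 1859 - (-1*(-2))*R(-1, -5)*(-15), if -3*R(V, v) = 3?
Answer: 1829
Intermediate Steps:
R(V, v) = -1 (R(V, v) = -⅓*3 = -1)
1859 - (-1*(-2))*R(-1, -5)*(-15) = 1859 - -1*(-2)*(-1)*(-15) = 1859 - 2*(-1)*(-15) = 1859 - (-2)*(-15) = 1859 - 1*30 = 1859 - 30 = 1829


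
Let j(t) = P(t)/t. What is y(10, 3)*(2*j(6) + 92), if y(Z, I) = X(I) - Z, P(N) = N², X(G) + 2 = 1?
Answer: -1144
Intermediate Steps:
X(G) = -1 (X(G) = -2 + 1 = -1)
y(Z, I) = -1 - Z
j(t) = t (j(t) = t²/t = t)
y(10, 3)*(2*j(6) + 92) = (-1 - 1*10)*(2*6 + 92) = (-1 - 10)*(12 + 92) = -11*104 = -1144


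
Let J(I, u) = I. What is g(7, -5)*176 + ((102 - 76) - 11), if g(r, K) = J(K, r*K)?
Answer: -865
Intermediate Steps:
g(r, K) = K
g(7, -5)*176 + ((102 - 76) - 11) = -5*176 + ((102 - 76) - 11) = -880 + (26 - 11) = -880 + 15 = -865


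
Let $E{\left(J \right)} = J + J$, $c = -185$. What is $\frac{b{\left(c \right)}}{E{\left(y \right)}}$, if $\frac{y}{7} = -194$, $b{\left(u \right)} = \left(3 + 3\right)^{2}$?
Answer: $- \frac{9}{679} \approx -0.013255$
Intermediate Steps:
$b{\left(u \right)} = 36$ ($b{\left(u \right)} = 6^{2} = 36$)
$y = -1358$ ($y = 7 \left(-194\right) = -1358$)
$E{\left(J \right)} = 2 J$
$\frac{b{\left(c \right)}}{E{\left(y \right)}} = \frac{36}{2 \left(-1358\right)} = \frac{36}{-2716} = 36 \left(- \frac{1}{2716}\right) = - \frac{9}{679}$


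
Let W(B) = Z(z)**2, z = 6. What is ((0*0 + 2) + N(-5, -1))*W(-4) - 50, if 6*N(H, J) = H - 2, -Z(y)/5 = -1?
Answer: -175/6 ≈ -29.167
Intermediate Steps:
Z(y) = 5 (Z(y) = -5*(-1) = 5)
N(H, J) = -1/3 + H/6 (N(H, J) = (H - 2)/6 = (-2 + H)/6 = -1/3 + H/6)
W(B) = 25 (W(B) = 5**2 = 25)
((0*0 + 2) + N(-5, -1))*W(-4) - 50 = ((0*0 + 2) + (-1/3 + (1/6)*(-5)))*25 - 50 = ((0 + 2) + (-1/3 - 5/6))*25 - 50 = (2 - 7/6)*25 - 50 = (5/6)*25 - 50 = 125/6 - 50 = -175/6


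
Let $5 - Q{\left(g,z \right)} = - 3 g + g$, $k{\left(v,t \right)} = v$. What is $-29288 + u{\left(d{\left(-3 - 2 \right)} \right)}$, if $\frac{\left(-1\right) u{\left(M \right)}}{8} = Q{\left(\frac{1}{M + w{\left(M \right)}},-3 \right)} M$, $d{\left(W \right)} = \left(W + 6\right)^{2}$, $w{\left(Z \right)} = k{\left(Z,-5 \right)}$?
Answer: $-29336$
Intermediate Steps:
$w{\left(Z \right)} = Z$
$Q{\left(g,z \right)} = 5 + 2 g$ ($Q{\left(g,z \right)} = 5 - \left(- 3 g + g\right) = 5 - - 2 g = 5 + 2 g$)
$d{\left(W \right)} = \left(6 + W\right)^{2}$
$u{\left(M \right)} = - 8 M \left(5 + \frac{1}{M}\right)$ ($u{\left(M \right)} = - 8 \left(5 + \frac{2}{M + M}\right) M = - 8 \left(5 + \frac{2}{2 M}\right) M = - 8 \left(5 + 2 \frac{1}{2 M}\right) M = - 8 \left(5 + \frac{1}{M}\right) M = - 8 M \left(5 + \frac{1}{M}\right)$)
$-29288 + u{\left(d{\left(-3 - 2 \right)} \right)} = -29288 - \left(8 + 40 \left(6 - 5\right)^{2}\right) = -29288 - \left(8 + 40 \cdot 1^{2}\right) = -29288 - 48 = -29336$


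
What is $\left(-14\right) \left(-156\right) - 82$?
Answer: $2102$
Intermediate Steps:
$\left(-14\right) \left(-156\right) - 82 = 2184 - 82 = 2102$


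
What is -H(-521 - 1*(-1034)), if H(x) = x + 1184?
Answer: -1697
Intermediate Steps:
H(x) = 1184 + x
-H(-521 - 1*(-1034)) = -(1184 + (-521 - 1*(-1034))) = -(1184 + (-521 + 1034)) = -(1184 + 513) = -1*1697 = -1697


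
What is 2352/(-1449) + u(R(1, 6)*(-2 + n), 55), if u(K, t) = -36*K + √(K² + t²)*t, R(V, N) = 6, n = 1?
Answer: 14792/69 + 55*√3061 ≈ 3257.3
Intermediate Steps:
u(K, t) = -36*K + t*√(K² + t²)
2352/(-1449) + u(R(1, 6)*(-2 + n), 55) = 2352/(-1449) + (-216*(-2 + 1) + 55*√((6*(-2 + 1))² + 55²)) = 2352*(-1/1449) + (-216*(-1) + 55*√((6*(-1))² + 3025)) = -112/69 + (-36*(-6) + 55*√((-6)² + 3025)) = -112/69 + (216 + 55*√(36 + 3025)) = -112/69 + (216 + 55*√3061) = 14792/69 + 55*√3061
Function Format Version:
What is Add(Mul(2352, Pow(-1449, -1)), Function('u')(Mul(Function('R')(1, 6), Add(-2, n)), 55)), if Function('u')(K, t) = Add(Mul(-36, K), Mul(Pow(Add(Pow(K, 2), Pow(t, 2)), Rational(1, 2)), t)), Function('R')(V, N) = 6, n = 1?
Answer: Add(Rational(14792, 69), Mul(55, Pow(3061, Rational(1, 2)))) ≈ 3257.3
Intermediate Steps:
Function('u')(K, t) = Add(Mul(-36, K), Mul(t, Pow(Add(Pow(K, 2), Pow(t, 2)), Rational(1, 2))))
Add(Mul(2352, Pow(-1449, -1)), Function('u')(Mul(Function('R')(1, 6), Add(-2, n)), 55)) = Add(Mul(2352, Pow(-1449, -1)), Add(Mul(-36, Mul(6, Add(-2, 1))), Mul(55, Pow(Add(Pow(Mul(6, Add(-2, 1)), 2), Pow(55, 2)), Rational(1, 2))))) = Add(Mul(2352, Rational(-1, 1449)), Add(Mul(-36, Mul(6, -1)), Mul(55, Pow(Add(Pow(Mul(6, -1), 2), 3025), Rational(1, 2))))) = Add(Rational(-112, 69), Add(Mul(-36, -6), Mul(55, Pow(Add(Pow(-6, 2), 3025), Rational(1, 2))))) = Add(Rational(-112, 69), Add(216, Mul(55, Pow(Add(36, 3025), Rational(1, 2))))) = Add(Rational(-112, 69), Add(216, Mul(55, Pow(3061, Rational(1, 2))))) = Add(Rational(14792, 69), Mul(55, Pow(3061, Rational(1, 2))))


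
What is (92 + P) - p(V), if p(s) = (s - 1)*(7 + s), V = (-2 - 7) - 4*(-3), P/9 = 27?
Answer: 315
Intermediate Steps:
P = 243 (P = 9*27 = 243)
V = 3 (V = -9 + 12 = 3)
p(s) = (-1 + s)*(7 + s)
(92 + P) - p(V) = (92 + 243) - (-7 + 3² + 6*3) = 335 - (-7 + 9 + 18) = 335 - 1*20 = 335 - 20 = 315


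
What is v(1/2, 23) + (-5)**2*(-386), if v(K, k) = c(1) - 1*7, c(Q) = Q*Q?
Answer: -9656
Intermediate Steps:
c(Q) = Q**2
v(K, k) = -6 (v(K, k) = 1**2 - 1*7 = 1 - 7 = -6)
v(1/2, 23) + (-5)**2*(-386) = -6 + (-5)**2*(-386) = -6 + 25*(-386) = -6 - 9650 = -9656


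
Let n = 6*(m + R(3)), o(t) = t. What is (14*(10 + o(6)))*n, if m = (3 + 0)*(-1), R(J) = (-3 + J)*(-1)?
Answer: -4032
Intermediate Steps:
R(J) = 3 - J
m = -3 (m = 3*(-1) = -3)
n = -18 (n = 6*(-3 + (3 - 1*3)) = 6*(-3 + (3 - 3)) = 6*(-3 + 0) = 6*(-3) = -18)
(14*(10 + o(6)))*n = (14*(10 + 6))*(-18) = (14*16)*(-18) = 224*(-18) = -4032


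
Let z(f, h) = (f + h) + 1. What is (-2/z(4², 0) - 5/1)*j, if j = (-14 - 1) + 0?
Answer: 1305/17 ≈ 76.765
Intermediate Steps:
z(f, h) = 1 + f + h
j = -15 (j = -15 + 0 = -15)
(-2/z(4², 0) - 5/1)*j = (-2/(1 + 4² + 0) - 5/1)*(-15) = (-2/(1 + 16 + 0) - 5*1)*(-15) = (-2/17 - 5)*(-15) = -87/17*(-15) = 1305/17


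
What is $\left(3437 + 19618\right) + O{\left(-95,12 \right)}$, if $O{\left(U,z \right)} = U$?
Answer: $22960$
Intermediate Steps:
$\left(3437 + 19618\right) + O{\left(-95,12 \right)} = \left(3437 + 19618\right) - 95 = 23055 - 95 = 22960$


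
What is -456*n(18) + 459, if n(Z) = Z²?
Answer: -147285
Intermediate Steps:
-456*n(18) + 459 = -456*18² + 459 = -456*324 + 459 = -147744 + 459 = -147285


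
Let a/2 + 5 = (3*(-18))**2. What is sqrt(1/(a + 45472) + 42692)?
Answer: sqrt(112325829873006)/51294 ≈ 206.62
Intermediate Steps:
a = 5822 (a = -10 + 2*(3*(-18))**2 = -10 + 2*(-54)**2 = -10 + 2*2916 = -10 + 5832 = 5822)
sqrt(1/(a + 45472) + 42692) = sqrt(1/(5822 + 45472) + 42692) = sqrt(1/51294 + 42692) = sqrt(2189843449/51294) = sqrt(112325829873006)/51294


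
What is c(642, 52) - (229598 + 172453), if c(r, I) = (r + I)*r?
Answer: 43497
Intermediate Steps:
c(r, I) = r*(I + r) (c(r, I) = (I + r)*r = r*(I + r))
c(642, 52) - (229598 + 172453) = 642*(52 + 642) - (229598 + 172453) = 642*694 - 1*402051 = 445548 - 402051 = 43497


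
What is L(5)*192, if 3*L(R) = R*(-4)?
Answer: -1280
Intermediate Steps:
L(R) = -4*R/3 (L(R) = (R*(-4))/3 = (-4*R)/3 = -4*R/3)
L(5)*192 = -4/3*5*192 = -20/3*192 = -1280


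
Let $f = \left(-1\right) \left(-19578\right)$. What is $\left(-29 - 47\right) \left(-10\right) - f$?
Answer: $-18818$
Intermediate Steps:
$f = 19578$
$\left(-29 - 47\right) \left(-10\right) - f = \left(-29 - 47\right) \left(-10\right) - 19578 = \left(-76\right) \left(-10\right) - 19578 = 760 - 19578 = -18818$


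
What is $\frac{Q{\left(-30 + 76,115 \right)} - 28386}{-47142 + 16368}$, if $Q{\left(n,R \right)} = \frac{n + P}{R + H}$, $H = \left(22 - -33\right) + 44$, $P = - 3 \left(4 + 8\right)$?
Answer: $\frac{3037297}{3292818} \approx 0.9224$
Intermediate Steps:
$P = -36$ ($P = \left(-3\right) 12 = -36$)
$H = 99$ ($H = \left(22 + 33\right) + 44 = 55 + 44 = 99$)
$Q{\left(n,R \right)} = \frac{-36 + n}{99 + R}$ ($Q{\left(n,R \right)} = \frac{n - 36}{R + 99} = \frac{-36 + n}{99 + R}$)
$\frac{Q{\left(-30 + 76,115 \right)} - 28386}{-47142 + 16368} = \frac{\frac{-36 + \left(-30 + 76\right)}{99 + 115} - 28386}{-47142 + 16368} = \frac{\frac{-36 + 46}{214} - 28386}{-30774} = \left(\frac{1}{214} \cdot 10 - 28386\right) \left(- \frac{1}{30774}\right) = \left(\frac{5}{107} - 28386\right) \left(- \frac{1}{30774}\right) = \left(- \frac{3037297}{107}\right) \left(- \frac{1}{30774}\right) = \frac{3037297}{3292818}$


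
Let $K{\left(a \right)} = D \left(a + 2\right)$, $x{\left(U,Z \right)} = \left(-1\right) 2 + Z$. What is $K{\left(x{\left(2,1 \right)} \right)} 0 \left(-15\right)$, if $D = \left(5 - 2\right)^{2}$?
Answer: $0$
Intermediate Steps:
$D = 9$ ($D = 3^{2} = 9$)
$x{\left(U,Z \right)} = -2 + Z$
$K{\left(a \right)} = 18 + 9 a$ ($K{\left(a \right)} = 9 \left(a + 2\right) = 9 \left(2 + a\right) = 18 + 9 a$)
$K{\left(x{\left(2,1 \right)} \right)} 0 \left(-15\right) = \left(18 + 9 \left(-2 + 1\right)\right) 0 \left(-15\right) = \left(18 + 9 \left(-1\right)\right) 0 \left(-15\right) = \left(18 - 9\right) 0 \left(-15\right) = 9 \cdot 0 \left(-15\right) = 0 \left(-15\right) = 0$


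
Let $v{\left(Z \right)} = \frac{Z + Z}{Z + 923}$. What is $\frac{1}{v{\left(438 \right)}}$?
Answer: $\frac{1361}{876} \approx 1.5537$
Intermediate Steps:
$v{\left(Z \right)} = \frac{2 Z}{923 + Z}$
$\frac{1}{v{\left(438 \right)}} = \frac{1}{2 \cdot 438 \frac{1}{923 + 438}} = \frac{1}{2 \cdot 438 \cdot \frac{1}{1361}} = \frac{1}{\frac{876}{1361}} = \frac{1361}{876}$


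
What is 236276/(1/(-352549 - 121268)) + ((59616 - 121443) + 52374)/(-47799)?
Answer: -1783724611640885/15933 ≈ -1.1195e+11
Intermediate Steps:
236276/(1/(-352549 - 121268)) + ((59616 - 121443) + 52374)/(-47799) = 236276/(1/(-473817)) + (-61827 + 52374)*(-1/47799) = 236276/(-1/473817) - 9453*(-1/47799) = 236276*(-473817) + 3151/15933 = -111951585492 + 3151/15933 = -1783724611640885/15933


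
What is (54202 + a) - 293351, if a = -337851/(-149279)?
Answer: -35699585720/149279 ≈ -2.3915e+5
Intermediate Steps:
a = 337851/149279 (a = -337851*(-1/149279) = 337851/149279 ≈ 2.2632)
(54202 + a) - 293351 = (54202 + 337851/149279) - 293351 = 8091558209/149279 - 293351 = -35699585720/149279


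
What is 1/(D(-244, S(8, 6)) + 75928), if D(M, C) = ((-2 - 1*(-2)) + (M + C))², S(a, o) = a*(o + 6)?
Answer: 1/97832 ≈ 1.0222e-5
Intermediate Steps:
S(a, o) = a*(6 + o)
D(M, C) = (C + M)² (D(M, C) = ((-2 + 2) + (C + M))² = (0 + (C + M))² = (C + M)²)
1/(D(-244, S(8, 6)) + 75928) = 1/((8*(6 + 6) - 244)² + 75928) = 1/((8*12 - 244)² + 75928) = 1/((96 - 244)² + 75928) = 1/((-148)² + 75928) = 1/(21904 + 75928) = 1/97832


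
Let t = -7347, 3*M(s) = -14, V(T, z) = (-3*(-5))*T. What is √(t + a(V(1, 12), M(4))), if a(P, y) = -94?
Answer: I*√7441 ≈ 86.261*I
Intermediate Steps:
V(T, z) = 15*T
M(s) = -14/3 (M(s) = (⅓)*(-14) = -14/3)
√(t + a(V(1, 12), M(4))) = √(-7347 - 94) = √(-7441) = I*√7441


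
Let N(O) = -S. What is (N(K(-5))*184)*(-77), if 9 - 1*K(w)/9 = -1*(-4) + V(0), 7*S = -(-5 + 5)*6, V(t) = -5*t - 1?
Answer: 0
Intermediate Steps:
V(t) = -1 - 5*t
S = 0 (S = (-(-5 + 5)*6)/7 = (-1*0*6)/7 = (0*6)/7 = (⅐)*0 = 0)
K(w) = 54 (K(w) = 81 - 9*(-1*(-4) + (-1 - 5*0)) = 81 - 9*(4 + (-1 + 0)) = 81 - 9*(4 - 1) = 81 - 9*3 = 81 - 27 = 54)
N(O) = 0 (N(O) = -1*0 = 0)
(N(K(-5))*184)*(-77) = (0*184)*(-77) = 0*(-77) = 0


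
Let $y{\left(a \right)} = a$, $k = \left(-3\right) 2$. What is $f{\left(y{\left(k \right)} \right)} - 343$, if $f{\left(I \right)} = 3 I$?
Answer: $-361$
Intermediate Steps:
$k = -6$
$f{\left(y{\left(k \right)} \right)} - 343 = 3 \left(-6\right) - 343 = -18 - 343 = -361$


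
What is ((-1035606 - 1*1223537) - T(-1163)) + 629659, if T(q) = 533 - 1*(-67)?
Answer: -1630084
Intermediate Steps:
T(q) = 600 (T(q) = 533 + 67 = 600)
((-1035606 - 1*1223537) - T(-1163)) + 629659 = ((-1035606 - 1*1223537) - 1*600) + 629659 = ((-1035606 - 1223537) - 600) + 629659 = (-2259143 - 600) + 629659 = -2259743 + 629659 = -1630084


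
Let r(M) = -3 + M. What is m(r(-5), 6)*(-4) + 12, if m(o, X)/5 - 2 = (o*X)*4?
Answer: 3812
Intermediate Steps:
m(o, X) = 10 + 20*X*o (m(o, X) = 10 + 5*((o*X)*4) = 10 + 5*((X*o)*4) = 10 + 5*(4*X*o) = 10 + 20*X*o)
m(r(-5), 6)*(-4) + 12 = (10 + 20*6*(-3 - 5))*(-4) + 12 = (10 + 20*6*(-8))*(-4) + 12 = (10 - 960)*(-4) + 12 = -950*(-4) + 12 = 3800 + 12 = 3812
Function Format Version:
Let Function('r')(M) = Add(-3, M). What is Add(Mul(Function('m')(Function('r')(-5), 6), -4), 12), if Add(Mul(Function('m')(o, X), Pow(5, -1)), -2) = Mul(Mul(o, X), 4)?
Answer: 3812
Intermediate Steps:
Function('m')(o, X) = Add(10, Mul(20, X, o)) (Function('m')(o, X) = Add(10, Mul(5, Mul(Mul(o, X), 4))) = Add(10, Mul(5, Mul(Mul(X, o), 4))) = Add(10, Mul(5, Mul(4, X, o))) = Add(10, Mul(20, X, o)))
Add(Mul(Function('m')(Function('r')(-5), 6), -4), 12) = Add(Mul(Add(10, Mul(20, 6, Add(-3, -5))), -4), 12) = Add(Mul(Add(10, Mul(20, 6, -8)), -4), 12) = Add(Mul(Add(10, -960), -4), 12) = Add(Mul(-950, -4), 12) = Add(3800, 12) = 3812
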